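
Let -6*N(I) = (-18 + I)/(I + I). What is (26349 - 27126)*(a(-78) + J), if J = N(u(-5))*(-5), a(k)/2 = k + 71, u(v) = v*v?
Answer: 215747/20 ≈ 10787.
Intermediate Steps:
u(v) = v**2
N(I) = -(-18 + I)/(12*I) (N(I) = -(-18 + I)/(6*(I + I)) = -(-18 + I)/(6*(2*I)) = -(-18 + I)*1/(2*I)/6 = -(-18 + I)/(12*I))
a(k) = 142 + 2*k (a(k) = 2*(k + 71) = 2*(71 + k) = 142 + 2*k)
J = 7/60 (J = ((18 - 1*(-5)**2)/(12*((-5)**2)))*(-5) = ((1/12)*(18 - 1*25)/25)*(-5) = ((1/12)*(1/25)*(18 - 25))*(-5) = ((1/12)*(1/25)*(-7))*(-5) = -7/300*(-5) = 7/60 ≈ 0.11667)
(26349 - 27126)*(a(-78) + J) = (26349 - 27126)*((142 + 2*(-78)) + 7/60) = -777*((142 - 156) + 7/60) = -777*(-14 + 7/60) = -777*(-833/60) = 215747/20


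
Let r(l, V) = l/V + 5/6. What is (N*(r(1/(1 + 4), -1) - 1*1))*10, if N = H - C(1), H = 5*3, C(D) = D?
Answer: -154/3 ≈ -51.333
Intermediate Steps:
H = 15
r(l, V) = 5/6 + l/V (r(l, V) = l/V + 5*(1/6) = l/V + 5/6 = 5/6 + l/V)
N = 14 (N = 15 - 1*1 = 15 - 1 = 14)
(N*(r(1/(1 + 4), -1) - 1*1))*10 = (14*((5/6 + 1/((1 + 4)*(-1))) - 1*1))*10 = (14*((5/6 - 1/5) - 1))*10 = (14*(19/30 - 1))*10 = (14*(-11/30))*10 = -77/15*10 = -154/3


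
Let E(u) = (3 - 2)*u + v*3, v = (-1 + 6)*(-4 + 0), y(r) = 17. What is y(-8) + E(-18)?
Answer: -61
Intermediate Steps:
v = -20 (v = 5*(-4) = -20)
E(u) = -60 + u (E(u) = (3 - 2)*u - 20*3 = 1*u - 60 = u - 60 = -60 + u)
y(-8) + E(-18) = 17 + (-60 - 18) = 17 - 78 = -61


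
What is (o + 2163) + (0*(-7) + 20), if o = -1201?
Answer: 982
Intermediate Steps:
(o + 2163) + (0*(-7) + 20) = (-1201 + 2163) + (0*(-7) + 20) = 962 + (0 + 20) = 962 + 20 = 982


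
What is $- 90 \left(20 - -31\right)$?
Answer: $-4590$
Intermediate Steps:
$- 90 \left(20 - -31\right) = - 90 \left(20 + 31\right) = \left(-90\right) 51 = -4590$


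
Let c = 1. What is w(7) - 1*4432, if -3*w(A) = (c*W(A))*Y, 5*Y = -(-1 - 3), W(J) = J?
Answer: -66508/15 ≈ -4433.9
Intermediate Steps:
Y = ⅘ (Y = (-(-1 - 3))/5 = (-1*(-4))/5 = (⅕)*4 = ⅘ ≈ 0.80000)
w(A) = -4*A/15 (w(A) = -1*A*4/(3*5) = -A*4/(3*5) = -4*A/15)
w(7) - 1*4432 = -4/15*7 - 1*4432 = -28/15 - 4432 = -66508/15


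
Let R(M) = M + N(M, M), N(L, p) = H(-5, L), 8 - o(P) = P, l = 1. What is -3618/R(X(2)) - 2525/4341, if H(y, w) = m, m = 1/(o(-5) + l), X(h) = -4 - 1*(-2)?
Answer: 8141191/4341 ≈ 1875.4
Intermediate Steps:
o(P) = 8 - P
X(h) = -2 (X(h) = -4 + 2 = -2)
m = 1/14 (m = 1/((8 - 1*(-5)) + 1) = 1/((8 + 5) + 1) = 1/(13 + 1) = 1/14 ≈ 0.071429)
H(y, w) = 1/14
N(L, p) = 1/14
R(M) = 1/14 + M (R(M) = M + 1/14 = 1/14 + M)
-3618/R(X(2)) - 2525/4341 = -3618/(1/14 - 2) - 2525/4341 = -3618/(-27/14) - 2525*1/4341 = -3618*(-14/27) - 2525/4341 = 1876 - 2525/4341 = 8141191/4341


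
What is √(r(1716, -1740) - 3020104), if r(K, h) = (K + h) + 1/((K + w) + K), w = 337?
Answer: I*√42902008502439/3769 ≈ 1737.9*I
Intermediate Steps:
r(K, h) = K + h + 1/(337 + 2*K) (r(K, h) = (K + h) + 1/((K + 337) + K) = (K + h) + 1/((337 + K) + K) = (K + h) + 1/(337 + 2*K) = K + h + 1/(337 + 2*K))
√(r(1716, -1740) - 3020104) = √((1 + 2*1716² + 337*1716 + 337*(-1740) + 2*1716*(-1740))/(337 + 2*1716) - 3020104) = √((1 + 2*2944656 + 578292 - 586380 - 5971680)/(337 + 3432) - 3020104) = √((1 + 5889312 + 578292 - 586380 - 5971680)/3769 - 3020104) = √((1/3769)*(-90455) - 3020104) = √(-90455/3769 - 3020104) = √(-11382862431/3769) = I*√42902008502439/3769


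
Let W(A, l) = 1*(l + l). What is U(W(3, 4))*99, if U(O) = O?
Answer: 792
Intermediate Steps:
W(A, l) = 2*l (W(A, l) = 1*(2*l) = 2*l)
U(W(3, 4))*99 = (2*4)*99 = 8*99 = 792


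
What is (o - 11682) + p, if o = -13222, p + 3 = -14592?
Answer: -39499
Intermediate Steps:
p = -14595 (p = -3 - 14592 = -14595)
(o - 11682) + p = (-13222 - 11682) - 14595 = -24904 - 14595 = -39499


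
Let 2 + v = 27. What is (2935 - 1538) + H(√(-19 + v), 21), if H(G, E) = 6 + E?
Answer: 1424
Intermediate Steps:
v = 25 (v = -2 + 27 = 25)
(2935 - 1538) + H(√(-19 + v), 21) = (2935 - 1538) + (6 + 21) = 1397 + 27 = 1424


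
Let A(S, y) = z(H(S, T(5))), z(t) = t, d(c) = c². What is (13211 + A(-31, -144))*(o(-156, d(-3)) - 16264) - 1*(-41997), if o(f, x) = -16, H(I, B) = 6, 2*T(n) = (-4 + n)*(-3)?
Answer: -215130763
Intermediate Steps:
T(n) = 6 - 3*n/2 (T(n) = ((-4 + n)*(-3))/2 = (12 - 3*n)/2 = 6 - 3*n/2)
A(S, y) = 6
(13211 + A(-31, -144))*(o(-156, d(-3)) - 16264) - 1*(-41997) = (13211 + 6)*(-16 - 16264) - 1*(-41997) = 13217*(-16280) + 41997 = -215172760 + 41997 = -215130763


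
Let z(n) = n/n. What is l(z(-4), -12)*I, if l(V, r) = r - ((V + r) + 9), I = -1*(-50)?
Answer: -500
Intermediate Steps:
z(n) = 1
I = 50
l(V, r) = -9 - V (l(V, r) = r - (9 + V + r) = r + (-9 - V - r) = -9 - V)
l(z(-4), -12)*I = (-9 - 1*1)*50 = (-9 - 1)*50 = -10*50 = -500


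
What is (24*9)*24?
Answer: 5184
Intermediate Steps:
(24*9)*24 = 216*24 = 5184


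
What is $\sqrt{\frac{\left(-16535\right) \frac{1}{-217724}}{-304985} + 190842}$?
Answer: $\frac{\sqrt{8414794772221697117108383}}{6640255414} \approx 436.85$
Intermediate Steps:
$\sqrt{\frac{\left(-16535\right) \frac{1}{-217724}}{-304985} + 190842} = \sqrt{\left(-16535\right) \left(- \frac{1}{217724}\right) \left(- \frac{1}{304985}\right) + 190842} = \sqrt{\frac{16535}{217724} \left(- \frac{1}{304985}\right) + 190842} = \sqrt{- \frac{3307}{13280510828} + 190842} = \sqrt{\frac{2534479247433869}{13280510828}} = \frac{\sqrt{8414794772221697117108383}}{6640255414}$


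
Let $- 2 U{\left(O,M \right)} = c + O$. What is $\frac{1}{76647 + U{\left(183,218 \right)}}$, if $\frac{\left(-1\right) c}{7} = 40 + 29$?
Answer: $\frac{1}{76797} \approx 1.3021 \cdot 10^{-5}$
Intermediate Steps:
$c = -483$ ($c = - 7 \left(40 + 29\right) = \left(-7\right) 69 = -483$)
$U{\left(O,M \right)} = \frac{483}{2} - \frac{O}{2}$ ($U{\left(O,M \right)} = - \frac{-483 + O}{2} = \frac{483}{2} - \frac{O}{2}$)
$\frac{1}{76647 + U{\left(183,218 \right)}} = \frac{1}{76647 + \left(\frac{483}{2} - \frac{183}{2}\right)} = \frac{1}{76647 + 150} = \frac{1}{76797}$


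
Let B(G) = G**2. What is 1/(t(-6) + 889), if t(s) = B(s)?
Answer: 1/925 ≈ 0.0010811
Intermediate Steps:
t(s) = s**2
1/(t(-6) + 889) = 1/((-6)**2 + 889) = 1/(36 + 889) = 1/925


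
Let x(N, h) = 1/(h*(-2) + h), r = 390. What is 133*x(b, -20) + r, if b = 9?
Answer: 7933/20 ≈ 396.65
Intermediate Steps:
x(N, h) = -1/h (x(N, h) = 1/(-2*h + h) = 1/(-h) = -1/h)
133*x(b, -20) + r = 133*(-1/(-20)) + 390 = 133*(-1*(-1/20)) + 390 = 133*(1/20) + 390 = 133/20 + 390 = 7933/20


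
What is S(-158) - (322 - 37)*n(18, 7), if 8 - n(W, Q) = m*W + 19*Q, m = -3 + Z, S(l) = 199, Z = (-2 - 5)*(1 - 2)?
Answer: 56344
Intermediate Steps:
Z = 7 (Z = -7*(-1) = 7)
m = 4 (m = -3 + 7 = 4)
n(W, Q) = 8 - 19*Q - 4*W (n(W, Q) = 8 - (4*W + 19*Q) = 8 + (-19*Q - 4*W) = 8 - 19*Q - 4*W)
S(-158) - (322 - 37)*n(18, 7) = 199 - (322 - 37)*(8 - 19*7 - 4*18) = 199 - 285*(8 - 133 - 72) = 199 - 285*(-197) = 199 - 1*(-56145) = 199 + 56145 = 56344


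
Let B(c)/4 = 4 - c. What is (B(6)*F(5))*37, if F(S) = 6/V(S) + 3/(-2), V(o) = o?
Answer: 444/5 ≈ 88.800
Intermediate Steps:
B(c) = 16 - 4*c (B(c) = 4*(4 - c) = 16 - 4*c)
F(S) = -3/2 + 6/S (F(S) = 6/S + 3/(-2) = 6/S + 3*(-½) = 6/S - 3/2 = -3/2 + 6/S)
(B(6)*F(5))*37 = ((16 - 4*6)*(-3/2 + 6/5))*37 = ((16 - 24)*(-3/2 + 6*(⅕)))*37 = -8*(-3/2 + 6/5)*37 = -8*(-3/10)*37 = (12/5)*37 = 444/5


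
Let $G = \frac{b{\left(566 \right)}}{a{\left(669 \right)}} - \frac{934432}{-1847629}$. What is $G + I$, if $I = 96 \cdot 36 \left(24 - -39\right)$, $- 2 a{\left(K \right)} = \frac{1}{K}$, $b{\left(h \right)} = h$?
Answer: $- \frac{996942721388}{1847629} \approx -5.3958 \cdot 10^{5}$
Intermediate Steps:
$a{\left(K \right)} = - \frac{1}{2 K}$
$G = - \frac{1399223288300}{1847629}$ ($G = \frac{566}{\left(- \frac{1}{2}\right) \frac{1}{669}} - \frac{934432}{-1847629} = \frac{566}{\left(- \frac{1}{2}\right) \frac{1}{669}} - - \frac{934432}{1847629} = \frac{566}{- \frac{1}{1338}} + \frac{934432}{1847629} = 566 \left(-1338\right) + \frac{934432}{1847629} = -757308 + \frac{934432}{1847629} = - \frac{1399223288300}{1847629} \approx -7.5731 \cdot 10^{5}$)
$I = 217728$ ($I = 3456 \left(24 + 39\right) = 3456 \cdot 63 = 217728$)
$G + I = - \frac{1399223288300}{1847629} + 217728 = - \frac{996942721388}{1847629}$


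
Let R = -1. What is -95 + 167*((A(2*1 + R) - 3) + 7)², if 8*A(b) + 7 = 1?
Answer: 26703/16 ≈ 1668.9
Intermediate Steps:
A(b) = -¾ (A(b) = -7/8 + (⅛)*1 = -7/8 + ⅛ = -¾)
-95 + 167*((A(2*1 + R) - 3) + 7)² = -95 + 167*((-¾ - 3) + 7)² = -95 + 167*(-15/4 + 7)² = -95 + 167*(13/4)² = -95 + 167*(169/16) = -95 + 28223/16 = 26703/16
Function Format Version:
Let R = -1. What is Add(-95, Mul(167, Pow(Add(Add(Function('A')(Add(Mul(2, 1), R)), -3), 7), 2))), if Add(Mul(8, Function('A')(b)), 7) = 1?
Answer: Rational(26703, 16) ≈ 1668.9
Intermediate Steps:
Function('A')(b) = Rational(-3, 4) (Function('A')(b) = Add(Rational(-7, 8), Mul(Rational(1, 8), 1)) = Add(Rational(-7, 8), Rational(1, 8)) = Rational(-3, 4))
Add(-95, Mul(167, Pow(Add(Add(Function('A')(Add(Mul(2, 1), R)), -3), 7), 2))) = Add(-95, Mul(167, Pow(Add(Add(Rational(-3, 4), -3), 7), 2))) = Add(-95, Mul(167, Pow(Add(Rational(-15, 4), 7), 2))) = Add(-95, Mul(167, Pow(Rational(13, 4), 2))) = Add(-95, Mul(167, Rational(169, 16))) = Add(-95, Rational(28223, 16)) = Rational(26703, 16)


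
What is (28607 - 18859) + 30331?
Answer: 40079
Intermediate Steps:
(28607 - 18859) + 30331 = 9748 + 30331 = 40079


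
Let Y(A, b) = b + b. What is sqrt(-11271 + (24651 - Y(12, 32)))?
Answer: 2*sqrt(3329) ≈ 115.40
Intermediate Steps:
Y(A, b) = 2*b
sqrt(-11271 + (24651 - Y(12, 32))) = sqrt(-11271 + (24651 - 2*32)) = sqrt(-11271 + (24651 - 1*64)) = sqrt(-11271 + (24651 - 64)) = sqrt(-11271 + 24587) = sqrt(13316) = 2*sqrt(3329)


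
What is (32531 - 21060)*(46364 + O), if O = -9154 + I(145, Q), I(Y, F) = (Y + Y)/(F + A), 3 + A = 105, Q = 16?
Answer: 25184981985/59 ≈ 4.2686e+8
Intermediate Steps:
A = 102 (A = -3 + 105 = 102)
I(Y, F) = 2*Y/(102 + F) (I(Y, F) = (Y + Y)/(F + 102) = (2*Y)/(102 + F) = 2*Y/(102 + F))
O = -539941/59 (O = -9154 + 2*145/(102 + 16) = -9154 + 2*145/118 = -9154 + 2*145*(1/118) = -9154 + 145/59 = -539941/59 ≈ -9151.5)
(32531 - 21060)*(46364 + O) = (32531 - 21060)*(46364 - 539941/59) = 11471*(2195535/59) = 25184981985/59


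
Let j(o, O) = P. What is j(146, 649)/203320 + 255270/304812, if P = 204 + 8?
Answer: 541313714/645566415 ≈ 0.83851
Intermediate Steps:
P = 212
j(o, O) = 212
j(146, 649)/203320 + 255270/304812 = 212/203320 + 255270/304812 = 212*(1/203320) + 255270*(1/304812) = 53/50830 + 42545/50802 = 541313714/645566415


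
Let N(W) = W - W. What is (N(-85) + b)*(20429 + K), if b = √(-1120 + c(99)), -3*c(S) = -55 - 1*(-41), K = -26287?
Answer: -5858*I*√10038/3 ≈ -1.9564e+5*I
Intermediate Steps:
N(W) = 0
c(S) = 14/3 (c(S) = -(-55 - 1*(-41))/3 = -(-55 + 41)/3 = -⅓*(-14) = 14/3)
b = I*√10038/3 (b = √(-1120 + 14/3) = √(-3346/3) = I*√10038/3 ≈ 33.397*I)
(N(-85) + b)*(20429 + K) = (0 + I*√10038/3)*(20429 - 26287) = (I*√10038/3)*(-5858) = -5858*I*√10038/3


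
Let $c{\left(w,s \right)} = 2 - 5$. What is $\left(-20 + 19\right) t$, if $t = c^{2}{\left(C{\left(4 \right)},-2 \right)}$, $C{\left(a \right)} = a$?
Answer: $-9$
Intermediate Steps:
$c{\left(w,s \right)} = -3$
$t = 9$ ($t = \left(-3\right)^{2} = 9$)
$\left(-20 + 19\right) t = \left(-20 + 19\right) 9 = \left(-1\right) 9 = -9$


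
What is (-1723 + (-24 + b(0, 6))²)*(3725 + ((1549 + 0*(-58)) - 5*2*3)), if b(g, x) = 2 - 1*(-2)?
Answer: -6937812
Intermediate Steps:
b(g, x) = 4 (b(g, x) = 2 + 2 = 4)
(-1723 + (-24 + b(0, 6))²)*(3725 + ((1549 + 0*(-58)) - 5*2*3)) = (-1723 + (-24 + 4)²)*(3725 + ((1549 + 0*(-58)) - 5*2*3)) = (-1723 + (-20)²)*(3725 + ((1549 + 0) - 10*3)) = (-1723 + 400)*(3725 + (1549 - 30)) = -1323*(3725 + 1519) = -1323*5244 = -6937812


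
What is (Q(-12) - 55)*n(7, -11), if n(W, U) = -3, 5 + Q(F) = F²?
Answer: -252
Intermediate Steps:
Q(F) = -5 + F²
(Q(-12) - 55)*n(7, -11) = ((-5 + (-12)²) - 55)*(-3) = ((-5 + 144) - 55)*(-3) = (139 - 55)*(-3) = 84*(-3) = -252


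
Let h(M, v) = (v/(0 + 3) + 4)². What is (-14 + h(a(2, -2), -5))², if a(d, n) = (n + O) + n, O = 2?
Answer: 5929/81 ≈ 73.198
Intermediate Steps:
a(d, n) = 2 + 2*n (a(d, n) = (n + 2) + n = (2 + n) + n = 2 + 2*n)
h(M, v) = (4 + v/3)² (h(M, v) = (v/3 + 4)² = (4 + v/3)²)
(-14 + h(a(2, -2), -5))² = (-14 + (12 - 5)²/9)² = (-14 + (⅑)*7²)² = (-14 + (⅑)*49)² = (-14 + 49/9)² = (-77/9)² = 5929/81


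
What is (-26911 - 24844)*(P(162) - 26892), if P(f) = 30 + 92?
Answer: 1385481350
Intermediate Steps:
P(f) = 122
(-26911 - 24844)*(P(162) - 26892) = (-26911 - 24844)*(122 - 26892) = -51755*(-26770) = 1385481350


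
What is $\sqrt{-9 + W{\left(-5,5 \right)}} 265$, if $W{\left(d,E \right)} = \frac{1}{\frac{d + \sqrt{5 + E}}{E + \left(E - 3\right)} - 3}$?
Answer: $\frac{265 \sqrt{-241 + 9 \sqrt{10}}}{\sqrt{26 - \sqrt{10}}} \approx 808.42 i$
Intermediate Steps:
$W{\left(d,E \right)} = \frac{1}{-3 + \frac{d + \sqrt{5 + E}}{-3 + 2 E}}$ ($W{\left(d,E \right)} = \frac{1}{\frac{d + \sqrt{5 + E}}{E + \left(E - 3\right)} - 3} = \frac{1}{\frac{d + \sqrt{5 + E}}{E + \left(-3 + E\right)} - 3} = \frac{1}{\frac{d + \sqrt{5 + E}}{-3 + 2 E} - 3} = \frac{1}{-3 + \frac{d + \sqrt{5 + E}}{-3 + 2 E}}$)
$\sqrt{-9 + W{\left(-5,5 \right)}} 265 = \sqrt{-9 + \frac{-3 + 2 \cdot 5}{9 - 5 + \sqrt{5 + 5} - 30}} \cdot 265 = \sqrt{-9 + \frac{-3 + 10}{9 - 5 + \sqrt{10} - 30}} \cdot 265 = \sqrt{-9 + \frac{1}{-26 + \sqrt{10}} \cdot 7} \cdot 265 = \sqrt{-9 + \frac{7}{-26 + \sqrt{10}}} \cdot 265 = 265 \sqrt{-9 + \frac{7}{-26 + \sqrt{10}}}$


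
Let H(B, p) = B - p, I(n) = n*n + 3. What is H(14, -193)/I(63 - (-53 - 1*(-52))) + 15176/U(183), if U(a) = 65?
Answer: 62219879/266435 ≈ 233.53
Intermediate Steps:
I(n) = 3 + n² (I(n) = n² + 3 = 3 + n²)
H(14, -193)/I(63 - (-53 - 1*(-52))) + 15176/U(183) = (14 - 1*(-193))/(3 + (63 - (-53 - 1*(-52)))²) + 15176/65 = (14 + 193)/(3 + (63 - (-53 + 52))²) + 15176*(1/65) = 207/(3 + (63 - 1*(-1))²) + 15176/65 = 207/(3 + (63 + 1)²) + 15176/65 = 207/(3 + 64²) + 15176/65 = 207/(3 + 4096) + 15176/65 = 207/4099 + 15176/65 = 62219879/266435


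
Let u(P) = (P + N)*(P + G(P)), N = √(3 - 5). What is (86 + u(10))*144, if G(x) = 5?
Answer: 33984 + 2160*I*√2 ≈ 33984.0 + 3054.7*I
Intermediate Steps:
N = I*√2 (N = √(-2) = I*√2 ≈ 1.4142*I)
u(P) = (5 + P)*(P + I*√2) (u(P) = (P + I*√2)*(P + 5) = (P + I*√2)*(5 + P) = (5 + P)*(P + I*√2))
(86 + u(10))*144 = (86 + (10² + 5*10 + 5*I*√2 + I*10*√2))*144 = (86 + (100 + 50 + 5*I*√2 + 10*I*√2))*144 = (86 + (150 + 15*I*√2))*144 = (236 + 15*I*√2)*144 = 33984 + 2160*I*√2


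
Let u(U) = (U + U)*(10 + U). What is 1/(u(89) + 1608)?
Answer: 1/19230 ≈ 5.2002e-5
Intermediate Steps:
u(U) = 2*U*(10 + U) (u(U) = (2*U)*(10 + U) = 2*U*(10 + U))
1/(u(89) + 1608) = 1/(2*89*(10 + 89) + 1608) = 1/(2*89*99 + 1608) = 1/(17622 + 1608) = 1/19230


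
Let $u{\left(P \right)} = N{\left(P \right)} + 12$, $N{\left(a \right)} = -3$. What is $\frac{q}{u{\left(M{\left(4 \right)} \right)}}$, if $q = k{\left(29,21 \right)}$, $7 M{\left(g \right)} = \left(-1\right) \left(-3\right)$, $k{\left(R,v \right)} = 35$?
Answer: $\frac{35}{9} \approx 3.8889$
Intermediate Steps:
$M{\left(g \right)} = \frac{3}{7}$ ($M{\left(g \right)} = \frac{\left(-1\right) \left(-3\right)}{7} = \frac{1}{7} \cdot 3 = \frac{3}{7}$)
$q = 35$
$u{\left(P \right)} = 9$ ($u{\left(P \right)} = -3 + 12 = 9$)
$\frac{q}{u{\left(M{\left(4 \right)} \right)}} = \frac{35}{9}$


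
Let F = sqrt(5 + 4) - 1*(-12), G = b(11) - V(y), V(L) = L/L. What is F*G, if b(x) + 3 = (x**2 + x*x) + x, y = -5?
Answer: 3735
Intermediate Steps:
b(x) = -3 + x + 2*x**2 (b(x) = -3 + ((x**2 + x*x) + x) = -3 + ((x**2 + x**2) + x) = -3 + (2*x**2 + x) = -3 + (x + 2*x**2) = -3 + x + 2*x**2)
V(L) = 1
G = 249 (G = (-3 + 11 + 2*11**2) - 1*1 = (-3 + 11 + 2*121) - 1 = (-3 + 11 + 242) - 1 = 250 - 1 = 249)
F = 15 (F = sqrt(9) + 12 = 3 + 12 = 15)
F*G = 15*249 = 3735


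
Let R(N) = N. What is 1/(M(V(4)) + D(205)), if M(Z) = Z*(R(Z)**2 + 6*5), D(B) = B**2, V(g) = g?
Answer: 1/42209 ≈ 2.3692e-5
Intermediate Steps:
M(Z) = Z*(30 + Z**2) (M(Z) = Z*(Z**2 + 6*5) = Z*(Z**2 + 30) = Z*(30 + Z**2))
1/(M(V(4)) + D(205)) = 1/(4*(30 + 4**2) + 205**2) = 1/(4*(30 + 16) + 42025) = 1/(4*46 + 42025) = 1/(184 + 42025) = 1/42209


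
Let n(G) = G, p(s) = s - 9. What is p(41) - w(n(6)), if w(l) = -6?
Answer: 38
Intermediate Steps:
p(s) = -9 + s
p(41) - w(n(6)) = (-9 + 41) - 1*(-6) = 32 + 6 = 38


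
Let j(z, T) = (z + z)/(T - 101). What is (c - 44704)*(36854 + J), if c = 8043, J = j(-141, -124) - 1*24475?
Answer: -34040435059/75 ≈ -4.5387e+8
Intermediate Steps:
j(z, T) = 2*z/(-101 + T) (j(z, T) = (2*z)/(-101 + T) = 2*z/(-101 + T))
J = -1835531/75 (J = 2*(-141)/(-101 - 124) - 1*24475 = 2*(-141)/(-225) - 24475 = 2*(-141)*(-1/225) - 24475 = 94/75 - 24475 = -1835531/75 ≈ -24474.)
(c - 44704)*(36854 + J) = (8043 - 44704)*(36854 - 1835531/75) = -36661*928519/75 = -34040435059/75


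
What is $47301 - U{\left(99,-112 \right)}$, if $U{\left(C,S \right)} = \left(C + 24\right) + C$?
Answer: $47079$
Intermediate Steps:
$U{\left(C,S \right)} = 24 + 2 C$ ($U{\left(C,S \right)} = \left(24 + C\right) + C = 24 + 2 C$)
$47301 - U{\left(99,-112 \right)} = 47301 - \left(24 + 2 \cdot 99\right) = 47301 - \left(24 + 198\right) = 47301 - 222 = 47079$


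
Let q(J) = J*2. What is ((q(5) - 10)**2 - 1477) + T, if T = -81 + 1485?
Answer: -73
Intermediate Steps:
q(J) = 2*J
T = 1404
((q(5) - 10)**2 - 1477) + T = ((2*5 - 10)**2 - 1477) + 1404 = ((10 - 10)**2 - 1477) + 1404 = (0**2 - 1477) + 1404 = (0 - 1477) + 1404 = -1477 + 1404 = -73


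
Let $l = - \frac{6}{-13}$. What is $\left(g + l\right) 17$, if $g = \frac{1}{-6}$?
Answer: $\frac{391}{78} \approx 5.0128$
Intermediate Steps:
$l = \frac{6}{13}$ ($l = \left(-6\right) \left(- \frac{1}{13}\right) = \frac{6}{13} \approx 0.46154$)
$g = - \frac{1}{6} \approx -0.16667$
$\left(g + l\right) 17 = \left(- \frac{1}{6} + \frac{6}{13}\right) 17 = \frac{23}{78} \cdot 17 = \frac{391}{78}$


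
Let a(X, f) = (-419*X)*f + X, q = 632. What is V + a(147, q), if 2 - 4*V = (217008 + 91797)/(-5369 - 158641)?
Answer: -243213571927/6248 ≈ -3.8927e+7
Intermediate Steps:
V = 6065/6248 (V = ½ - (217008 + 91797)/(4*(-5369 - 158641)) = ½ - 308805/(4*(-164010)) = ½ - 308805*(-1)/(4*164010) = ½ - ¼*(-2941/1562) = ½ + 2941/6248 = 6065/6248 ≈ 0.97071)
a(X, f) = X - 419*X*f (a(X, f) = -419*X*f + X = X - 419*X*f)
V + a(147, q) = 6065/6248 + 147*(1 - 419*632) = 6065/6248 + 147*(1 - 264808) = 6065/6248 + 147*(-264807) = 6065/6248 - 38926629 = -243213571927/6248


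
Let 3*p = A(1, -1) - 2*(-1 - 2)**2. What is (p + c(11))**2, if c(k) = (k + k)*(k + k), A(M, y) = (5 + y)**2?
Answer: 2102500/9 ≈ 2.3361e+5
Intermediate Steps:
c(k) = 4*k**2 (c(k) = (2*k)*(2*k) = 4*k**2)
p = -2/3 (p = ((5 - 1)**2 - 2*(-1 - 2)**2)/3 = (4**2 - 2*(-3)**2)/3 = (16 - 2*9)/3 = (16 - 18)/3 = (1/3)*(-2) = -2/3 ≈ -0.66667)
(p + c(11))**2 = (-2/3 + 4*11**2)**2 = (-2/3 + 4*121)**2 = (-2/3 + 484)**2 = (1450/3)**2 = 2102500/9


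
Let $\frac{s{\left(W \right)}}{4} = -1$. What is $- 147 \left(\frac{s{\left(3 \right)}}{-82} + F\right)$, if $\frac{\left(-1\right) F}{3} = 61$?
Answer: $\frac{1102647}{41} \approx 26894.0$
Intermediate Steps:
$F = -183$ ($F = \left(-3\right) 61 = -183$)
$s{\left(W \right)} = -4$ ($s{\left(W \right)} = 4 \left(-1\right) = -4$)
$- 147 \left(\frac{s{\left(3 \right)}}{-82} + F\right) = - 147 \left(- \frac{4}{-82} - 183\right) = - 147 \left(\left(-4\right) \left(- \frac{1}{82}\right) - 183\right) = - 147 \left(\frac{2}{41} - 183\right) = \left(-147\right) \left(- \frac{7501}{41}\right) = \frac{1102647}{41}$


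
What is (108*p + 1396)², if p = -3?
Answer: 1149184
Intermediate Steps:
(108*p + 1396)² = (108*(-3) + 1396)² = (-324 + 1396)² = 1072² = 1149184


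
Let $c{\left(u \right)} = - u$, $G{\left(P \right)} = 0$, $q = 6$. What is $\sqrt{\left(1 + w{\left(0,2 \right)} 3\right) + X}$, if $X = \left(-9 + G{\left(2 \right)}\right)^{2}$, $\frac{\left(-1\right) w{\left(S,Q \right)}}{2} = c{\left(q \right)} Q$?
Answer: $\sqrt{154} \approx 12.41$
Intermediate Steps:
$w{\left(S,Q \right)} = 12 Q$ ($w{\left(S,Q \right)} = - 2 \left(-1\right) 6 Q = - 2 \left(- 6 Q\right) = 12 Q$)
$X = 81$ ($X = \left(-9 + 0\right)^{2} = \left(-9\right)^{2} = 81$)
$\sqrt{\left(1 + w{\left(0,2 \right)} 3\right) + X} = \sqrt{\left(1 + 12 \cdot 2 \cdot 3\right) + 81} = \sqrt{\left(1 + 24 \cdot 3\right) + 81} = \sqrt{\left(1 + 72\right) + 81} = \sqrt{73 + 81} = \sqrt{154}$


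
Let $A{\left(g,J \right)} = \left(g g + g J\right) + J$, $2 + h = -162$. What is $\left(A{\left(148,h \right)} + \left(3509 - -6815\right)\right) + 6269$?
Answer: $14061$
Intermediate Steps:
$h = -164$ ($h = -2 - 162 = -164$)
$A{\left(g,J \right)} = J + g^{2} + J g$ ($A{\left(g,J \right)} = \left(g^{2} + J g\right) + J = J + g^{2} + J g$)
$\left(A{\left(148,h \right)} + \left(3509 - -6815\right)\right) + 6269 = \left(\left(-164 + 148^{2} - 24272\right) + \left(3509 - -6815\right)\right) + 6269 = \left(\left(-164 + 21904 - 24272\right) + \left(3509 + 6815\right)\right) + 6269 = \left(-2532 + 10324\right) + 6269 = 7792 + 6269 = 14061$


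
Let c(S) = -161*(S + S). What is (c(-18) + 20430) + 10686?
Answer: 36912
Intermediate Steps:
c(S) = -322*S
(c(-18) + 20430) + 10686 = (-322*(-18) + 20430) + 10686 = (5796 + 20430) + 10686 = 26226 + 10686 = 36912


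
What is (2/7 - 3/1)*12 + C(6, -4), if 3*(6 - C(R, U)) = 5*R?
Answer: -256/7 ≈ -36.571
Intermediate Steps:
C(R, U) = 6 - 5*R/3
(2/7 - 3/1)*12 + C(6, -4) = (2/7 - 3/1)*12 + (6 - 5/3*6) = (2*(⅐) - 3*1)*12 + (6 - 10) = (2/7 - 3)*12 - 4 = -19/7*12 - 4 = -228/7 - 4 = -256/7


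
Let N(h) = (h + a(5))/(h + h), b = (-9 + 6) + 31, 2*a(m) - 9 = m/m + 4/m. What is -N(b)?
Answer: -167/280 ≈ -0.59643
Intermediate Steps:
a(m) = 5 + 2/m (a(m) = 9/2 + (m/m + 4/m)/2 = 9/2 + (1 + 4/m)/2 = 9/2 + (1/2 + 2/m) = 5 + 2/m)
b = 28 (b = -3 + 31 = 28)
N(h) = (27/5 + h)/(2*h) (N(h) = (h + (5 + 2/5))/(h + h) = (h + (5 + 2*(1/5)))/((2*h)) = (h + (5 + 2/5))*(1/(2*h)) = (h + 27/5)*(1/(2*h)) = (27/5 + h)*(1/(2*h)) = (27/5 + h)/(2*h))
-N(b) = -(27 + 5*28)/(10*28) = -(27 + 140)/(10*28) = -167/(10*28) = -1*167/280 = -167/280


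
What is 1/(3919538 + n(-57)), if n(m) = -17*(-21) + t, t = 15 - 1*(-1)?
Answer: 1/3919911 ≈ 2.5511e-7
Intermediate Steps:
t = 16 (t = 15 + 1 = 16)
n(m) = 373 (n(m) = -17*(-21) + 16 = 357 + 16 = 373)
1/(3919538 + n(-57)) = 1/(3919538 + 373) = 1/3919911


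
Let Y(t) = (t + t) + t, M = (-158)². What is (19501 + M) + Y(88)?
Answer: 44729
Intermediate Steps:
M = 24964
Y(t) = 3*t (Y(t) = 2*t + t = 3*t)
(19501 + M) + Y(88) = (19501 + 24964) + 3*88 = 44465 + 264 = 44729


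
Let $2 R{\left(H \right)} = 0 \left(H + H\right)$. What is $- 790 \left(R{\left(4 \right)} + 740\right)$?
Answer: $-584600$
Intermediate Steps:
$R{\left(H \right)} = 0$ ($R{\left(H \right)} = \frac{0 \left(H + H\right)}{2} = \frac{0 \cdot 2 H}{2} = \frac{1}{2} \cdot 0 = 0$)
$- 790 \left(R{\left(4 \right)} + 740\right) = - 790 \left(0 + 740\right) = \left(-790\right) 740 = -584600$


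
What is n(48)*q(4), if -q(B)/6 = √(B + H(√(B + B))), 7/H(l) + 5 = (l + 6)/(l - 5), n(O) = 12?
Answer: -72*√(89 - 18*√2)/√(31 - 8*√2) ≈ -129.36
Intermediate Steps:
H(l) = 7/(-5 + (6 + l)/(-5 + l)) (H(l) = 7/(-5 + (l + 6)/(l - 5)) = 7/(-5 + (6 + l)/(-5 + l)))
q(B) = -6*√(B + 7*(5 - √2*√B)/(-31 + 4*√2*√B)) (q(B) = -6*√(B + 7*(5 - √(B + B))/(-31 + 4*√(B + B))) = -6*√(B + 7*(5 - √(2*B))/(-31 + 4*√(2*B))) = -6*√(B + 7*(5 - √2*√B)/(-31 + 4*(√2*√B))) = -6*√(B + 7*(5 - √2*√B)/(-31 + 4*√2*√B)))
n(48)*q(4) = 12*(-6*√(-1/(-31 + 4*√2*√4))*√(-35 - 4*(-31 + 4*√2*√4) + 7*√2*√4)) = 12*(-6*√(-1/(-31 + 4*√2*2))*√(-35 - 4*(-31 + 4*√2*2) + 7*√2*2)) = 12*(-6*√(-1/(-31 + 8*√2))*√(-35 - 4*(-31 + 8*√2) + 14*√2)) = 12*(-6*√(-1/(-31 + 8*√2))*√(89 - 18*√2)) = -72*√(-1/(-31 + 8*√2))*√(89 - 18*√2)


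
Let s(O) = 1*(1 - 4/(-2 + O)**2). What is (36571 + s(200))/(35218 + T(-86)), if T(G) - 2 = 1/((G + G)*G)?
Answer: 5302076593432/5106068536041 ≈ 1.0384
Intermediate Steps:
T(G) = 2 + 1/(2*G**2) (T(G) = 2 + 1/((G + G)*G) = 2 + 1/(((2*G))*G) = 2 + (1/(2*G))/G = 2 + 1/(2*G**2))
s(O) = 1 - 4/(-2 + O)**2 (s(O) = 1*(1 - 4/(-2 + O)**2) = 1 - 4/(-2 + O)**2)
(36571 + s(200))/(35218 + T(-86)) = (36571 + (1 - 4/(-2 + 200)**2))/(35218 + (2 + (1/2)/(-86)**2)) = (36571 + (1 - 4/198**2))/(35218 + (2 + (1/2)*(1/7396))) = (36571 + (1 - 4*1/39204))/(35218 + (2 + 1/14792)) = (36571 + (1 - 1/9801))/(35218 + 29585/14792) = (36571 + 9800/9801)/(520974241/14792) = (358442171/9801)*(14792/520974241) = 5302076593432/5106068536041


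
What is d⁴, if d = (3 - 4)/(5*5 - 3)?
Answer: 1/234256 ≈ 4.2688e-6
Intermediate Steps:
d = -1/22 (d = -1/(25 - 3) = -1/22 ≈ -0.045455)
d⁴ = (-1/22)⁴ = 1/234256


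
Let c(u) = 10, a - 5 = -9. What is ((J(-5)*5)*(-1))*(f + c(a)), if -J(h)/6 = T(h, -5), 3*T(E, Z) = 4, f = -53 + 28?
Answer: -600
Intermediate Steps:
a = -4 (a = 5 - 9 = -4)
f = -25
T(E, Z) = 4/3 (T(E, Z) = (⅓)*4 = 4/3)
J(h) = -8 (J(h) = -6*4/3 = -8)
((J(-5)*5)*(-1))*(f + c(a)) = (-8*5*(-1))*(-25 + 10) = -40*(-1)*(-15) = 40*(-15) = -600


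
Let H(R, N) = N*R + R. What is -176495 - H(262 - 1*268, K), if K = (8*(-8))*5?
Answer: -178409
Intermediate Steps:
K = -320 (K = -64*5 = -320)
H(R, N) = R + N*R
-176495 - H(262 - 1*268, K) = -176495 - (262 - 1*268)*(1 - 320) = -176495 - (262 - 268)*(-319) = -176495 - (-6)*(-319) = -176495 - 1*1914 = -176495 - 1914 = -178409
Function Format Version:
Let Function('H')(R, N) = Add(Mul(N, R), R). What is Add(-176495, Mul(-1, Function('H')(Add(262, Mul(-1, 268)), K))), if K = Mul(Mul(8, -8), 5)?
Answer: -178409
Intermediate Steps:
K = -320 (K = Mul(-64, 5) = -320)
Function('H')(R, N) = Add(R, Mul(N, R))
Add(-176495, Mul(-1, Function('H')(Add(262, Mul(-1, 268)), K))) = Add(-176495, Mul(-1, Mul(Add(262, Mul(-1, 268)), Add(1, -320)))) = Add(-176495, Mul(-1, Mul(Add(262, -268), -319))) = Add(-176495, Mul(-1, Mul(-6, -319))) = Add(-176495, Mul(-1, 1914)) = Add(-176495, -1914) = -178409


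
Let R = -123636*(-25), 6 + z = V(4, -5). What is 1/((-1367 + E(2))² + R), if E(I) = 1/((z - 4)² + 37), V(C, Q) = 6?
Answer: 2809/13931340600 ≈ 2.0163e-7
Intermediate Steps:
z = 0 (z = -6 + 6 = 0)
R = 3090900
E(I) = 1/53 (E(I) = 1/((0 - 4)² + 37) = 1/((-4)² + 37) = 1/(16 + 37) = 1/53)
1/((-1367 + E(2))² + R) = 1/((-1367 + 1/53)² + 3090900) = 1/((-72450/53)² + 3090900) = 1/(5249002500/2809 + 3090900) = 1/(13931340600/2809) = 2809/13931340600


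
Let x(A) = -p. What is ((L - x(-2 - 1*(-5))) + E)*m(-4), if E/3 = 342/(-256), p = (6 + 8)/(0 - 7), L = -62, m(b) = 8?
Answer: -8705/16 ≈ -544.06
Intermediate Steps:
p = -2 (p = 14/(-7) = 14*(-⅐) = -2)
E = -513/128 (E = 3*(342/(-256)) = 3*(342*(-1/256)) = 3*(-171/128) = -513/128 ≈ -4.0078)
x(A) = 2 (x(A) = -1*(-2) = 2)
((L - x(-2 - 1*(-5))) + E)*m(-4) = ((-62 - 1*2) - 513/128)*8 = ((-62 - 2) - 513/128)*8 = (-64 - 513/128)*8 = -8705/128*8 = -8705/16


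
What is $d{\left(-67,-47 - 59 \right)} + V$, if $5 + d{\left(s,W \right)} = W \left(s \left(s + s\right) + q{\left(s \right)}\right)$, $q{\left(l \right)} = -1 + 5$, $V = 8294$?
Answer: $-943803$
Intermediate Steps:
$q{\left(l \right)} = 4$
$d{\left(s,W \right)} = -5 + W \left(4 + 2 s^{2}\right)$ ($d{\left(s,W \right)} = -5 + W \left(s \left(s + s\right) + 4\right) = -5 + W \left(s 2 s + 4\right) = -5 + W \left(2 s^{2} + 4\right) = -5 + W \left(4 + 2 s^{2}\right)$)
$d{\left(-67,-47 - 59 \right)} + V = \left(-5 + 4 \left(-47 - 59\right) + 2 \left(-47 - 59\right) \left(-67\right)^{2}\right) + 8294 = \left(-5 + 4 \left(-47 - 59\right) + 2 \left(-47 - 59\right) 4489\right) + 8294 = \left(-5 + 4 \left(-106\right) + 2 \left(-106\right) 4489\right) + 8294 = \left(-5 - 424 - 951668\right) + 8294 = -952097 + 8294 = -943803$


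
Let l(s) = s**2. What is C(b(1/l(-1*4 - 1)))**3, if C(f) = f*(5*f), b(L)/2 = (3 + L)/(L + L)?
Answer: 24087491072000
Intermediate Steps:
b(L) = (3 + L)/L (b(L) = 2*((3 + L)/(L + L)) = 2*((3 + L)/((2*L))) = 2*((3 + L)*(1/(2*L))) = 2*((3 + L)/(2*L)) = (3 + L)/L)
C(f) = 5*f**2
C(b(1/l(-1*4 - 1)))**3 = (5*((3 + 1/((-1*4 - 1)**2))/(1/((-1*4 - 1)**2)))**2)**3 = (5*((3 + 1/((-4 - 1)**2))/(1/((-4 - 1)**2)))**2)**3 = (5*((3 + 1/((-5)**2))/(1/((-5)**2)))**2)**3 = (5*((3 + 1/25)/(1/25))**2)**3 = (5*(25*(76/25))**2)**3 = (5*76**2)**3 = (5*5776)**3 = 28880**3 = 24087491072000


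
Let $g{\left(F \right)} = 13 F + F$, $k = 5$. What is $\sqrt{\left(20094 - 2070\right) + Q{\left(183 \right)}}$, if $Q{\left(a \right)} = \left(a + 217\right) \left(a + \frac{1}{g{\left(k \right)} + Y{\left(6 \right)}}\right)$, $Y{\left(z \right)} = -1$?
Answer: $\frac{2 \sqrt{108586266}}{69} \approx 302.04$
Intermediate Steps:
$g{\left(F \right)} = 14 F$
$Q{\left(a \right)} = \left(217 + a\right) \left(\frac{1}{69} + a\right)$ ($Q{\left(a \right)} = \left(a + 217\right) \left(a + \frac{1}{14 \cdot 5 - 1}\right) = \left(217 + a\right) \left(a + \frac{1}{70 - 1}\right) = \left(217 + a\right) \left(a + \frac{1}{69}\right) = \left(217 + a\right) \left(\frac{1}{69} + a\right)$)
$\sqrt{\left(20094 - 2070\right) + Q{\left(183 \right)}} = \sqrt{\left(20094 - 2070\right) + \left(\frac{217}{69} + 183^{2} + \frac{14974}{69} \cdot 183\right)} = \sqrt{18024 + \left(\frac{217}{69} + 33489 + \frac{913414}{23}\right)} = \sqrt{18024 + \frac{5051200}{69}} = \sqrt{\frac{6294856}{69}} = \frac{2 \sqrt{108586266}}{69}$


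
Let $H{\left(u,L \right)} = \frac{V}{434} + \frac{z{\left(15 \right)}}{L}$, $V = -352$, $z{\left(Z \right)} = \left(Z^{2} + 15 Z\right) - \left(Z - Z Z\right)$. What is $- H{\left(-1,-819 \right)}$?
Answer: $\frac{13684}{8463} \approx 1.6169$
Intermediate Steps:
$z{\left(Z \right)} = 2 Z^{2} + 14 Z$ ($z{\left(Z \right)} = \left(Z^{2} + 15 Z\right) + \left(Z^{2} - Z\right) = 2 Z^{2} + 14 Z$)
$H{\left(u,L \right)} = - \frac{176}{217} + \frac{660}{L}$ ($H{\left(u,L \right)} = - \frac{352}{434} + \frac{2 \cdot 15 \left(7 + 15\right)}{L} = \left(-352\right) \frac{1}{434} + \frac{2 \cdot 15 \cdot 22}{L} = - \frac{176}{217} + \frac{660}{L}$)
$- H{\left(-1,-819 \right)} = - (- \frac{176}{217} + \frac{660}{-819}) = - (- \frac{176}{217} + 660 \left(- \frac{1}{819}\right)) = - (- \frac{176}{217} - \frac{220}{273}) = \left(-1\right) \left(- \frac{13684}{8463}\right) = \frac{13684}{8463}$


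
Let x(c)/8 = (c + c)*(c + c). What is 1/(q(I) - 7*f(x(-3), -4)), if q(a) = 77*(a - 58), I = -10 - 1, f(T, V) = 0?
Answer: -1/5313 ≈ -0.00018822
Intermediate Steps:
x(c) = 32*c**2 (x(c) = 8*((c + c)*(c + c)) = 8*((2*c)*(2*c)) = 8*(4*c**2) = 32*c**2)
I = -11
q(a) = -4466 + 77*a (q(a) = 77*(-58 + a) = -4466 + 77*a)
1/(q(I) - 7*f(x(-3), -4)) = 1/((-4466 + 77*(-11)) - 7*0) = 1/((-4466 - 847) + 0) = 1/(-5313 + 0) = 1/(-5313) = -1/5313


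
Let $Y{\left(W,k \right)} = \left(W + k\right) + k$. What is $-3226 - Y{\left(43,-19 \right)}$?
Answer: $-3231$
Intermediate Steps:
$Y{\left(W,k \right)} = W + 2 k$
$-3226 - Y{\left(43,-19 \right)} = -3226 - \left(43 + 2 \left(-19\right)\right) = -3226 - \left(43 - 38\right) = -3226 - 5 = -3231$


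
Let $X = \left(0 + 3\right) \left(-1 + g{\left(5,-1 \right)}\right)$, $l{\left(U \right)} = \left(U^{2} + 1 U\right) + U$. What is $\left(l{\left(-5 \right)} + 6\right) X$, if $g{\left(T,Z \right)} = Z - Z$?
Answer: $-63$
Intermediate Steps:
$g{\left(T,Z \right)} = 0$
$l{\left(U \right)} = U^{2} + 2 U$ ($l{\left(U \right)} = \left(U^{2} + U\right) + U = \left(U + U^{2}\right) + U = U^{2} + 2 U$)
$X = -3$ ($X = \left(0 + 3\right) \left(-1 + 0\right) = 3 \left(-1\right) = -3$)
$\left(l{\left(-5 \right)} + 6\right) X = \left(- 5 \left(2 - 5\right) + 6\right) \left(-3\right) = \left(\left(-5\right) \left(-3\right) + 6\right) \left(-3\right) = \left(15 + 6\right) \left(-3\right) = 21 \left(-3\right) = -63$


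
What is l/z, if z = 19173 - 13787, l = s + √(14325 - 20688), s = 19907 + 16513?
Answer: 18210/2693 + 3*I*√707/5386 ≈ 6.762 + 0.01481*I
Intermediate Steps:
s = 36420
l = 36420 + 3*I*√707 (l = 36420 + √(14325 - 20688) = 36420 + √(-6363) = 36420 + 3*I*√707 ≈ 36420.0 + 79.768*I)
z = 5386
l/z = (36420 + 3*I*√707)/5386 = (36420 + 3*I*√707)*(1/5386) = 18210/2693 + 3*I*√707/5386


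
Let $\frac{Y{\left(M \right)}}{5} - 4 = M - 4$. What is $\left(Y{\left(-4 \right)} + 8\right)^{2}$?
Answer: $144$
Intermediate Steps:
$Y{\left(M \right)} = 5 M$ ($Y{\left(M \right)} = 20 + 5 \left(M - 4\right) = 20 + 5 \left(-4 + M\right) = 20 + \left(-20 + 5 M\right) = 5 M$)
$\left(Y{\left(-4 \right)} + 8\right)^{2} = \left(5 \left(-4\right) + 8\right)^{2} = \left(-20 + 8\right)^{2} = \left(-12\right)^{2} = 144$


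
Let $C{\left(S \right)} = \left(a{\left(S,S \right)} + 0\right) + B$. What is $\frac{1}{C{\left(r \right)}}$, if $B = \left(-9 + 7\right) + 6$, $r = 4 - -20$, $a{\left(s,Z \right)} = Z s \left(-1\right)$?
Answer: $- \frac{1}{572} \approx -0.0017483$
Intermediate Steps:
$a{\left(s,Z \right)} = - Z s$
$r = 24$ ($r = 4 + 20 = 24$)
$B = 4$ ($B = -2 + 6 = 4$)
$C{\left(S \right)} = 4 - S^{2}$ ($C{\left(S \right)} = \left(- S S + 0\right) + 4 = \left(- S^{2} + 0\right) + 4 = - S^{2} + 4 = 4 - S^{2}$)
$\frac{1}{C{\left(r \right)}} = \frac{1}{4 - 24^{2}} = \frac{1}{4 - 576} = \frac{1}{-572} = - \frac{1}{572}$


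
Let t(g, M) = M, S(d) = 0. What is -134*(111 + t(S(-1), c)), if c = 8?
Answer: -15946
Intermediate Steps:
-134*(111 + t(S(-1), c)) = -134*(111 + 8) = -134*119 = -15946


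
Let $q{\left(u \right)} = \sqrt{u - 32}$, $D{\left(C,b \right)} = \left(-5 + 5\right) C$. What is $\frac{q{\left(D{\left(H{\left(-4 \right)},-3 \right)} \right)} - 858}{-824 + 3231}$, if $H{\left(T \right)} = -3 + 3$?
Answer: $- \frac{858}{2407} + \frac{4 i \sqrt{2}}{2407} \approx -0.35646 + 0.0023502 i$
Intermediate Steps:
$H{\left(T \right)} = 0$
$D{\left(C,b \right)} = 0$ ($D{\left(C,b \right)} = 0 C = 0$)
$q{\left(u \right)} = \sqrt{-32 + u}$
$\frac{q{\left(D{\left(H{\left(-4 \right)},-3 \right)} \right)} - 858}{-824 + 3231} = \frac{\sqrt{-32 + 0} - 858}{-824 + 3231} = \frac{\sqrt{-32} - 858}{2407} = \left(4 i \sqrt{2} - 858\right) \frac{1}{2407} = \left(-858 + 4 i \sqrt{2}\right) \frac{1}{2407} = - \frac{858}{2407} + \frac{4 i \sqrt{2}}{2407}$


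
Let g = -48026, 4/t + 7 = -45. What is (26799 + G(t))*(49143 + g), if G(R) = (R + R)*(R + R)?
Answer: 5058932095/169 ≈ 2.9934e+7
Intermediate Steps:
t = -1/13 (t = 4/(-7 - 45) = 4/(-52) = 4*(-1/52) = -1/13 ≈ -0.076923)
G(R) = 4*R² (G(R) = (2*R)*(2*R) = 4*R²)
(26799 + G(t))*(49143 + g) = (26799 + 4*(-1/13)²)*(49143 - 48026) = (26799 + 4*(1/169))*1117 = (26799 + 4/169)*1117 = (4529035/169)*1117 = 5058932095/169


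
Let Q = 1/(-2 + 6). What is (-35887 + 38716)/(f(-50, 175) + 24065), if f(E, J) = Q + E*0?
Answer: 3772/32087 ≈ 0.11756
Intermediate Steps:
Q = ¼ (Q = 1/4 = ¼ ≈ 0.25000)
f(E, J) = ¼ (f(E, J) = ¼ + E*0 = ¼ + 0 = ¼)
(-35887 + 38716)/(f(-50, 175) + 24065) = (-35887 + 38716)/(¼ + 24065) = 2829/(96261/4) = 2829*(4/96261) = 3772/32087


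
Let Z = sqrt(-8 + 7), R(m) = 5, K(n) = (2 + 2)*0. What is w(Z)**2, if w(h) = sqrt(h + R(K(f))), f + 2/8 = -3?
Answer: 5 + I ≈ 5.0 + 1.0*I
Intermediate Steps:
f = -13/4 (f = -1/4 - 3 = -13/4 ≈ -3.2500)
K(n) = 0 (K(n) = 4*0 = 0)
Z = I (Z = sqrt(-1) = I ≈ 1.0*I)
w(h) = sqrt(5 + h) (w(h) = sqrt(h + 5) = sqrt(5 + h))
w(Z)**2 = (sqrt(5 + I))**2 = 5 + I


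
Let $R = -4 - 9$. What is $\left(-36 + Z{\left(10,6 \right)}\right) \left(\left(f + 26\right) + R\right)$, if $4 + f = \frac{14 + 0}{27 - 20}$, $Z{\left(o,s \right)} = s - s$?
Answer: $-396$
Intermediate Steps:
$Z{\left(o,s \right)} = 0$
$f = -2$ ($f = -4 + \frac{14 + 0}{27 - 20} = -4 + \frac{14}{7} = -4 + 14 \cdot \frac{1}{7} = -4 + 2 = -2$)
$R = -13$
$\left(-36 + Z{\left(10,6 \right)}\right) \left(\left(f + 26\right) + R\right) = \left(-36 + 0\right) \left(\left(-2 + 26\right) - 13\right) = - 36 \left(24 - 13\right) = \left(-36\right) 11 = -396$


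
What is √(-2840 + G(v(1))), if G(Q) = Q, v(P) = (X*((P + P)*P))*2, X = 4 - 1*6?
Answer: 4*I*√178 ≈ 53.367*I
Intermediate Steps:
X = -2 (X = 4 - 6 = -2)
v(P) = -8*P² (v(P) = -2*(P + P)*P*2 = -2*2*P*P*2 = -4*P²*2 = -8*P²)
√(-2840 + G(v(1))) = √(-2840 - 8*1²) = √(-2840 - 8*1) = √(-2840 - 8) = √(-2848) = 4*I*√178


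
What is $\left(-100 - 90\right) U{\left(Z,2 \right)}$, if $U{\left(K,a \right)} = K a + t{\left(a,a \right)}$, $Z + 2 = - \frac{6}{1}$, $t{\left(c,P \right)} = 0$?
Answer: $3040$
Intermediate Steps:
$Z = -8$ ($Z = -2 - \frac{6}{1} = -2 - 6 = -8$)
$U{\left(K,a \right)} = K a$ ($U{\left(K,a \right)} = K a + 0 = K a$)
$\left(-100 - 90\right) U{\left(Z,2 \right)} = \left(-100 - 90\right) \left(\left(-8\right) 2\right) = \left(-190\right) \left(-16\right) = 3040$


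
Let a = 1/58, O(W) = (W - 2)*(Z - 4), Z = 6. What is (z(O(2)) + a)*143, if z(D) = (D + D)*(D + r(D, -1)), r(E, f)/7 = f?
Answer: 143/58 ≈ 2.4655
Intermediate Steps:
r(E, f) = 7*f
O(W) = -4 + 2*W (O(W) = (W - 2)*(6 - 4) = (-2 + W)*2 = -4 + 2*W)
a = 1/58 ≈ 0.017241
z(D) = 2*D*(-7 + D) (z(D) = (D + D)*(D + 7*(-1)) = (2*D)*(D - 7) = (2*D)*(-7 + D) = 2*D*(-7 + D))
(z(O(2)) + a)*143 = (2*(-4 + 2*2)*(-7 + (-4 + 2*2)) + 1/58)*143 = (2*(-4 + 4)*(-7 + (-4 + 4)) + 1/58)*143 = (2*0*(-7 + 0) + 1/58)*143 = (2*0*(-7) + 1/58)*143 = (0 + 1/58)*143 = (1/58)*143 = 143/58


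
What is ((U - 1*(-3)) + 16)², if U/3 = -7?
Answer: 4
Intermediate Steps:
U = -21 (U = 3*(-7) = -21)
((U - 1*(-3)) + 16)² = ((-21 - 1*(-3)) + 16)² = ((-21 + 3) + 16)² = (-18 + 16)² = (-2)² = 4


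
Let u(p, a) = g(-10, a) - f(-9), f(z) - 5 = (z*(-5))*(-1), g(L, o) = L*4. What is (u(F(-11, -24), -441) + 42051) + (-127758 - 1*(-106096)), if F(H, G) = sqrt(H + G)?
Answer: 20389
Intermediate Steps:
F(H, G) = sqrt(G + H)
g(L, o) = 4*L
f(z) = 5 + 5*z (f(z) = 5 + (z*(-5))*(-1) = 5 - 5*z*(-1) = 5 + 5*z)
u(p, a) = 0 (u(p, a) = 4*(-10) - (5 + 5*(-9)) = -40 - (5 - 45) = -40 - 1*(-40) = -40 + 40 = 0)
(u(F(-11, -24), -441) + 42051) + (-127758 - 1*(-106096)) = (0 + 42051) + (-127758 - 1*(-106096)) = 42051 + (-127758 + 106096) = 42051 - 21662 = 20389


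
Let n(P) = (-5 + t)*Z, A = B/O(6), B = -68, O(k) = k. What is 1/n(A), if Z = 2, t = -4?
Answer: -1/18 ≈ -0.055556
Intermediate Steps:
A = -34/3 (A = -68/6 = -68*⅙ = -34/3 ≈ -11.333)
n(P) = -18 (n(P) = (-5 - 4)*2 = -9*2 = -18)
1/n(A) = 1/(-18) = -1/18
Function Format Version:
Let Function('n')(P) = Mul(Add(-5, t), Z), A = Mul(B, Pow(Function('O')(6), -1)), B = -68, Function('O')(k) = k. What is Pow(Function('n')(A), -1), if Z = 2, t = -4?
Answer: Rational(-1, 18) ≈ -0.055556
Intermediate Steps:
A = Rational(-34, 3) (A = Mul(-68, Pow(6, -1)) = Mul(-68, Rational(1, 6)) = Rational(-34, 3) ≈ -11.333)
Function('n')(P) = -18 (Function('n')(P) = Mul(Add(-5, -4), 2) = Mul(-9, 2) = -18)
Pow(Function('n')(A), -1) = Pow(-18, -1) = Rational(-1, 18)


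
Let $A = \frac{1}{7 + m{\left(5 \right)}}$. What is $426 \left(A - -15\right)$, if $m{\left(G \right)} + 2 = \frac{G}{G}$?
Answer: $6461$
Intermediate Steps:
$m{\left(G \right)} = -1$ ($m{\left(G \right)} = -2 + \frac{G}{G} = -2 + 1 = -1$)
$A = \frac{1}{6}$ ($A = \frac{1}{7 - 1} = \frac{1}{6} \approx 0.16667$)
$426 \left(A - -15\right) = 426 \left(\frac{1}{6} - -15\right) = 426 \left(\frac{1}{6} + 15\right) = 426 \cdot \frac{91}{6} = 6461$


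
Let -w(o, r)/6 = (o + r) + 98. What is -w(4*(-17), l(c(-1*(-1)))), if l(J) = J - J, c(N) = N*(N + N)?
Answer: 180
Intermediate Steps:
c(N) = 2*N² (c(N) = N*(2*N) = 2*N²)
l(J) = 0
w(o, r) = -588 - 6*o - 6*r (w(o, r) = -6*((o + r) + 98) = -6*(98 + o + r) = -588 - 6*o - 6*r)
-w(4*(-17), l(c(-1*(-1)))) = -(-588 - 24*(-17) - 6*0) = -(-588 - 6*(-68) + 0) = -(-588 + 408 + 0) = -1*(-180) = 180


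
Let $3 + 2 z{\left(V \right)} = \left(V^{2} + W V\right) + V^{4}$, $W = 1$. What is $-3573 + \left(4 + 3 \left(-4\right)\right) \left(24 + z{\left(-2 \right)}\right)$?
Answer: $-3825$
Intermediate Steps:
$z{\left(V \right)} = - \frac{3}{2} + \frac{V}{2} + \frac{V^{2}}{2} + \frac{V^{4}}{2}$ ($z{\left(V \right)} = - \frac{3}{2} + \frac{\left(V^{2} + 1 V\right) + V^{4}}{2} = - \frac{3}{2} + \frac{\left(V^{2} + V\right) + V^{4}}{2} = - \frac{3}{2} + \frac{\left(V + V^{2}\right) + V^{4}}{2} = - \frac{3}{2} + \frac{V + V^{2} + V^{4}}{2} = - \frac{3}{2} + \left(\frac{V}{2} + \frac{V^{2}}{2} + \frac{V^{4}}{2}\right) = - \frac{3}{2} + \frac{V}{2} + \frac{V^{2}}{2} + \frac{V^{4}}{2}$)
$-3573 + \left(4 + 3 \left(-4\right)\right) \left(24 + z{\left(-2 \right)}\right) = -3573 + \left(4 + 3 \left(-4\right)\right) \left(24 + \left(- \frac{3}{2} + \frac{1}{2} \left(-2\right) + \frac{\left(-2\right)^{2}}{2} + \frac{\left(-2\right)^{4}}{2}\right)\right) = -3573 + \left(4 - 12\right) \left(24 + \left(- \frac{3}{2} - 1 + \frac{1}{2} \cdot 4 + \frac{1}{2} \cdot 16\right)\right) = -3573 - 8 \left(24 + \left(- \frac{3}{2} - 1 + 2 + 8\right)\right) = -3573 - 8 \left(24 + \frac{15}{2}\right) = -3573 - 252 = -3825$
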